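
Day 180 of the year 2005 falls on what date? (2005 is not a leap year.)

January has 31 days (180 − 31 = 149 remain).
February has 28 days (149 − 28 = 121 remain).
March has 31 days (121 − 31 = 90 remain).
April has 30 days (90 − 30 = 60 remain).
May has 31 days (60 − 31 = 29 remain).
29 into June → June 29.

29 June 2005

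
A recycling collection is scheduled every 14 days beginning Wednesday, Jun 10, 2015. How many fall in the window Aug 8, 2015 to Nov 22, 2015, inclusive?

7

Occurrences land 14·i days after Jun 10, 2015 for i = 0, 1, 2, …
Aug 8, 2015 is 59 days after the start; 59 ÷ 14 = 4 remainder 3; since the remainder is 3, round up to i = 5. First occurrence in the window: #6 on Aug 19, 2015 (5×14 = 70 days in).
Nov 22, 2015 is 165 days after the start; 165 ÷ 14 = 11 remainder 11. Last occurrence in the window: #12 on Nov 11, 2015.
Occurrences #6 through #12: 7 in total.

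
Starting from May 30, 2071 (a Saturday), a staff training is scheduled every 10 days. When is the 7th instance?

Jul 29, 2071

The 7th occurrence is 6 intervals after the first: 6 × 10 = 60 days after May 30, 2071.
May has 31 days — 1 day to the end of May leaves 59.
Jun has 30 days (29 left).
29 days into Jul → Jul 29, 2071.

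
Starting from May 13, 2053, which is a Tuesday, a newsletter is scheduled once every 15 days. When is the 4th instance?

June 27, 2053

The 4th occurrence is 3 intervals after the first: 3 × 15 = 45 days after May 13, 2053.
May has 31 days — 18 days to the end of May leaves 27.
27 days into June → June 27, 2053.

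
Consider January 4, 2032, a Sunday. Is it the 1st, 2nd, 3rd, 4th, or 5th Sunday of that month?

1st

Day 4 falls in week ⌈4/7⌉ of the month.
Days 1–7 hold the 1st Sunday, 8–14 the 2nd, 15–21 the 3rd, 22–28 the 4th, 29–31 the 5th.
4 is in the range for the 1st.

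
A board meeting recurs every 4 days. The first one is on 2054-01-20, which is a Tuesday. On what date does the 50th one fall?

2054-08-04

The 50th occurrence is 49 intervals after the first: 49 × 4 = 196 days after 2054-01-20.
January has 31 days — 11 days to the end of January leaves 185.
February has 28 days (157 left).
March has 31 days (126 left).
April has 30 days (96 left).
May has 31 days (65 left).
June has 30 days (35 left).
July has 31 days (4 left).
4 days into August → 2054-08-04.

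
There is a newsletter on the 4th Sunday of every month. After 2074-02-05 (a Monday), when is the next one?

2074-02-25

February 2074 starts on a Thursday; its first Sunday is the 4th, so the 4th Sunday is the 25th — 2074-02-25.
2074-02-25 is after 2074-02-05, so that is the next one.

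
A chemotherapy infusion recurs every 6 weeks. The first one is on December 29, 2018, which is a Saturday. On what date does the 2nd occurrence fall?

February 9, 2019

The 2nd occurrence is 1 interval after the first: 1 × 42 = 42 days after December 29, 2018.
December has 31 days — 2 days to the end of December leaves 40.
January has 31 days (9 left).
9 days into February → February 9, 2019.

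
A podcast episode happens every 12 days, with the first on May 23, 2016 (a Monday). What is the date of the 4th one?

Jun 28, 2016

The 4th occurrence is 3 intervals after the first: 3 × 12 = 36 days after May 23, 2016.
May has 31 days — 8 days to the end of May leaves 28.
28 days into Jun → Jun 28, 2016.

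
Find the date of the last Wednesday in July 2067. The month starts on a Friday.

July 27, 2067

July 2067 begins on a Friday, so the first Wednesday is July 6 (5 days later).
July 2067 has 31 days. Adding weeks: 6, 13, 20, 27 — the last one ≤ 31 is the 27th.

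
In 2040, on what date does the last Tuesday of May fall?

May 29, 2040

May 2040 begins on a Tuesday, so the first Tuesday is May 1.
May 2040 has 31 days. Adding weeks: 1, 8, 15, 22, 29 — the last one ≤ 31 is the 29th.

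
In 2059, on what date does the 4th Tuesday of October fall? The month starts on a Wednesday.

October 2059 begins on a Wednesday, so the first Tuesday is October 7 (6 days later).
The 4th Tuesday is 3 weeks later: 7 + 21 = 28.

October 28, 2059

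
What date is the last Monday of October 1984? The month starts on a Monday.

October 29, 1984

October 1984 begins on a Monday, so the first Monday is October 1.
October 1984 has 31 days. Adding weeks: 1, 8, 15, 22, 29 — the last one ≤ 31 is the 29th.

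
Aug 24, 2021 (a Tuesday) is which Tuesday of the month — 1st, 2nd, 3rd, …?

Day 24 falls in week ⌈24/7⌉ of the month.
Days 1–7 hold the 1st Tuesday, 8–14 the 2nd, 15–21 the 3rd, 22–28 the 4th, 29–31 the 5th.
24 is in the range for the 4th.

4th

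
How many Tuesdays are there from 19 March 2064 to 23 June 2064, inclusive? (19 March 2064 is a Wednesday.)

19 March 2064 is a Wednesday; the first Tuesday on or after it is 25 March 2064 (6 days later).
From 25 March 2064 to 23 June 2064: 6 + 30 + 31 + 23 = 90 days (rest of March, April, May, June).
90 ÷ 7 = 12 full weeks with remainder 6, so 12 more Tuesdays after the first → 13.

13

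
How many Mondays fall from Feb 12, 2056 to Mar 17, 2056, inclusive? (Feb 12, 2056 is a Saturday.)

Feb 12, 2056 is a Saturday; the first Monday on or after it is Feb 14, 2056 (2 days later).
From Feb 14, 2056 to Mar 17, 2056: 15 + 17 = 32 days (rest of Feb, Mar).
32 ÷ 7 = 4 full weeks with remainder 4, so 4 more Mondays after the first → 5.

5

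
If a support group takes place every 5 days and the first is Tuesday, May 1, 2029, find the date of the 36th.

October 23, 2029

The 36th occurrence is 35 intervals after the first: 35 × 5 = 175 days after May 1, 2029.
May has 31 days — 30 days to the end of May leaves 145.
June has 30 days (115 left).
July has 31 days (84 left).
August has 31 days (53 left).
September has 30 days (23 left).
23 days into October → October 23, 2029.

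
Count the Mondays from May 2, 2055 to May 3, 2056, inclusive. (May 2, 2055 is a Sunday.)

53

May 2, 2055 is a Sunday; the first Monday on or after it is May 3, 2055 (1 day later).
From May 3, 2055 to May 3, 2056: 242 + 124 = 366 days (rest of 2055, to May 3, 2056 in 2056).
366 ÷ 7 = 52 full weeks with remainder 2, so 52 more Mondays after the first → 53.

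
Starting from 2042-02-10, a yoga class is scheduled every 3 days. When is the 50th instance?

2042-07-07

The 50th occurrence is 49 intervals after the first: 49 × 3 = 147 days after 2042-02-10.
February has 28 days — 18 days to the end of February leaves 129.
March has 31 days (98 left).
April has 30 days (68 left).
May has 31 days (37 left).
June has 30 days (7 left).
7 days into July → 2042-07-07.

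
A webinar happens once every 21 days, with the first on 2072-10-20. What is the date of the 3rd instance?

The 3rd occurrence is 2 intervals after the first: 2 × 21 = 42 days after 2072-10-20.
October has 31 days — 11 days to the end of October leaves 31.
November has 30 days (1 left).
1 day into December → 2072-12-01.

2072-12-01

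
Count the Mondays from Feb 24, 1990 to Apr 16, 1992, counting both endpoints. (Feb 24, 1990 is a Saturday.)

112

Feb 24, 1990 is a Saturday; the first Monday on or after it is Feb 26, 1990 (2 days later).
From Feb 26, 1990 to Apr 16, 1992: 308 + 365 + 107 = 780 days (rest of 1990, 1991, to Apr 16, 1992 in 1992).
780 ÷ 7 = 111 full weeks with remainder 3, so 111 more Mondays after the first → 112.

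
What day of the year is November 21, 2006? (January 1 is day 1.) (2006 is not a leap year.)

325

Days in months before November: 31 + 28 + 31 + 30 + 31 + 30 + 31 + 31 + 30 + 31 = 304.
Plus 21 days into November → day 325.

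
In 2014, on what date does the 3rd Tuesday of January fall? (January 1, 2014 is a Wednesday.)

2014-01-21

January 2014 begins on a Wednesday, so the first Tuesday is January 7 (6 days later).
The 3rd Tuesday is 2 weeks later: 7 + 14 = 21.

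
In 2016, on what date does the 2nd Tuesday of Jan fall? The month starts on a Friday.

Jan 2016 begins on a Friday, so the first Tuesday is Jan 5 (4 days later).
The 2nd Tuesday is 1 weeks later: 5 + 7 = 12.

Jan 12, 2016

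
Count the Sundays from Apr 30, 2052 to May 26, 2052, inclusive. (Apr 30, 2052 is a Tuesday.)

Apr 30, 2052 is a Tuesday; the first Sunday on or after it is May 5, 2052 (5 days later).
From May 5, 2052 to May 26, 2052 is 26 − 5 = 21 days.
21 ÷ 7 = 3 full weeks with remainder 0, so 3 more Sundays after the first → 4.

4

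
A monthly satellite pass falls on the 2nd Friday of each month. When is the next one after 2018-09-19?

September 2018 starts on a Saturday; its first Friday is the 7th, so the 2nd Friday is the 14th — 2018-09-14.
That is not after 2018-09-19, so look at October 2018.
October 2018 starts on a Monday; its first Friday is the 5th, so the 2nd Friday is the 12th — 2018-10-12.

2018-10-12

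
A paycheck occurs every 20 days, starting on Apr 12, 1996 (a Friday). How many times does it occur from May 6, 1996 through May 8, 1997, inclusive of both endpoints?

18

Occurrences land 20·i days after Apr 12, 1996 for i = 0, 1, 2, …
May 6, 1996 is 24 days after the start; 24 ÷ 20 = 1 remainder 4; since the remainder is 4, round up to i = 2. First occurrence in the window: #3 on May 22, 1996 (2×20 = 40 days in).
May 8, 1997 is 391 days after the start; 391 ÷ 20 = 19 remainder 11. Last occurrence in the window: #20 on Apr 27, 1997.
Occurrences #3 through #20: 18 in total.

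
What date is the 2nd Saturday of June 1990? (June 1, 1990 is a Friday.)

June 1990 begins on a Friday, so the first Saturday is June 2 (1 day later).
The 2nd Saturday is 1 weeks later: 2 + 7 = 9.

9 June 1990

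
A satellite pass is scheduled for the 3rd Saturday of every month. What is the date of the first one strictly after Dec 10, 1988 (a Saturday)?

Dec 17, 1988

Dec 1988 starts on a Thursday; its first Saturday is the 3rd, so the 3rd Saturday is the 17th — Dec 17, 1988.
Dec 17, 1988 is after Dec 10, 1988, so that is the next one.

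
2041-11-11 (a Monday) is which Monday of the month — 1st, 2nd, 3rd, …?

Day 11 falls in week ⌈11/7⌉ of the month.
Days 1–7 hold the 1st Monday, 8–14 the 2nd, 15–21 the 3rd, 22–28 the 4th, 29–31 the 5th.
11 is in the range for the 2nd.

2nd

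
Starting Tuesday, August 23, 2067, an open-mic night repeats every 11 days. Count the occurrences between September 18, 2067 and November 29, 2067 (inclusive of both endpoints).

6

Occurrences land 11·i days after August 23, 2067 for i = 0, 1, 2, …
September 18, 2067 is 26 days after the start; 26 ÷ 11 = 2 remainder 4; since the remainder is 4, round up to i = 3. First occurrence in the window: #4 on September 25, 2067 (3×11 = 33 days in).
November 29, 2067 is 98 days after the start; 98 ÷ 11 = 8 remainder 10. Last occurrence in the window: #9 on November 19, 2067.
Occurrences #4 through #9: 6 in total.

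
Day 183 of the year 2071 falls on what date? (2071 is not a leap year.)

January has 31 days (183 − 31 = 152 remain).
February has 28 days (152 − 28 = 124 remain).
March has 31 days (124 − 31 = 93 remain).
April has 30 days (93 − 30 = 63 remain).
May has 31 days (63 − 31 = 32 remain).
June has 30 days (32 − 30 = 2 remain).
2 into July → July 2.

July 2, 2071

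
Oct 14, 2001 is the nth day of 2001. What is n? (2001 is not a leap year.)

Days in months before Oct: 31 + 28 + 31 + 30 + 31 + 30 + 31 + 31 + 30 = 273.
Plus 14 days into Oct → day 287.

287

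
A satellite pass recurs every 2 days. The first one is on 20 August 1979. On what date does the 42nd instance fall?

The 42nd occurrence is 41 intervals after the first: 41 × 2 = 82 days after 20 August 1979.
August has 31 days — 11 days to the end of August leaves 71.
September has 30 days (41 left).
October has 31 days (10 left).
10 days into November → 10 November 1979.

10 November 1979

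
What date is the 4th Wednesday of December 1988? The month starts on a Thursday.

December 1988 begins on a Thursday, so the first Wednesday is December 7 (6 days later).
The 4th Wednesday is 3 weeks later: 7 + 21 = 28.

1988-12-28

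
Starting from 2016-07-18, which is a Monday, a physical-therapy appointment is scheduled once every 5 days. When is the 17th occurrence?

2016-10-06

The 17th occurrence is 16 intervals after the first: 16 × 5 = 80 days after 2016-07-18.
July has 31 days — 13 days to the end of July leaves 67.
August has 31 days (36 left).
September has 30 days (6 left).
6 days into October → 2016-10-06.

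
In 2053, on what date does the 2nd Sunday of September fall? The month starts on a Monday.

September 2053 begins on a Monday, so the first Sunday is September 7 (6 days later).
The 2nd Sunday is 1 weeks later: 7 + 7 = 14.

14 September 2053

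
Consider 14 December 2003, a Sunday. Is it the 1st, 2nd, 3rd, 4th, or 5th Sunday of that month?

2nd

Day 14 falls in week ⌈14/7⌉ of the month.
Days 1–7 hold the 1st Sunday, 8–14 the 2nd, 15–21 the 3rd, 22–28 the 4th, 29–31 the 5th.
14 is in the range for the 2nd.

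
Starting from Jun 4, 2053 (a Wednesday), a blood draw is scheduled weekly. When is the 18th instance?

The 18th occurrence is 17 intervals after the first: 17 × 7 = 119 days after Jun 4, 2053.
Jun has 30 days — 26 days to the end of Jun leaves 93.
Jul has 31 days (62 left).
Aug has 31 days (31 left).
Sep has 30 days (1 left).
1 day into Oct → Oct 1, 2053.

Oct 1, 2053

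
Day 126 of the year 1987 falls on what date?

January has 31 days (126 − 31 = 95 remain).
February has 28 days (95 − 28 = 67 remain).
March has 31 days (67 − 31 = 36 remain).
April has 30 days (36 − 30 = 6 remain).
6 into May → May 6.

1987-05-06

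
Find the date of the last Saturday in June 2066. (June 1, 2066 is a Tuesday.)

June 2066 begins on a Tuesday, so the first Saturday is June 5 (4 days later).
June 2066 has 30 days. Adding weeks: 5, 12, 19, 26 — the last one ≤ 30 is the 26th.

26 June 2066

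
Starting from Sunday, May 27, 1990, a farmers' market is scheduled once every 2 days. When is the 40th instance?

Aug 13, 1990

The 40th occurrence is 39 intervals after the first: 39 × 2 = 78 days after May 27, 1990.
May has 31 days — 4 days to the end of May leaves 74.
Jun has 30 days (44 left).
Jul has 31 days (13 left).
13 days into Aug → Aug 13, 1990.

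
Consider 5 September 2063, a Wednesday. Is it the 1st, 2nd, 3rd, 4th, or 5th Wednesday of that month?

Day 5 falls in week ⌈5/7⌉ of the month.
Days 1–7 hold the 1st Wednesday, 8–14 the 2nd, 15–21 the 3rd, 22–28 the 4th, 29–31 the 5th.
5 is in the range for the 1st.

1st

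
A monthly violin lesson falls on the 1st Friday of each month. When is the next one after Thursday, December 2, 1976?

December 1976 starts on a Wednesday, so its 1st Friday is December 3, 1976 (2 days in).
December 3, 1976 is after December 2, 1976, so that is the next one.

December 3, 1976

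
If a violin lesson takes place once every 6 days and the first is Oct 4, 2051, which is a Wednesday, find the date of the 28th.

Mar 14, 2052

The 28th occurrence is 27 intervals after the first: 27 × 6 = 162 days after Oct 4, 2051.
Oct has 31 days — 27 days to the end of Oct leaves 135.
Nov has 30 days (105 left).
Dec has 31 days (74 left).
Jan has 31 days (43 left).
Feb has 29 days (14 left).
14 days into Mar → Mar 14, 2052.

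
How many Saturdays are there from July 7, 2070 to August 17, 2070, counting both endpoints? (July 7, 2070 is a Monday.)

6

July 7, 2070 is a Monday; the first Saturday on or after it is July 12, 2070 (5 days later).
From July 12, 2070 to August 17, 2070: 19 + 17 = 36 days (rest of July, August).
36 ÷ 7 = 5 full weeks with remainder 1, so 5 more Saturdays after the first → 6.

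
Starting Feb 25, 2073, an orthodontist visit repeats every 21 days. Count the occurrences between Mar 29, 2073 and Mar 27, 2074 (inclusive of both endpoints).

17

Occurrences land 21·i days after Feb 25, 2073 for i = 0, 1, 2, …
Mar 29, 2073 is 32 days after the start; 32 ÷ 21 = 1 remainder 11; since the remainder is 11, round up to i = 2. First occurrence in the window: #3 on Apr 8, 2073 (2×21 = 42 days in).
Mar 27, 2074 is 395 days after the start; 395 ÷ 21 = 18 remainder 17. Last occurrence in the window: #19 on Mar 10, 2074.
Occurrences #3 through #19: 17 in total.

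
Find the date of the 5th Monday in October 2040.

The first Monday of October 2040 is October 1.
The 5th Monday is 4 weeks later: 1 + 28 = 29.

October 29, 2040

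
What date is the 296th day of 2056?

22 October 2056

January has 31 days (296 − 31 = 265 remain).
February has 29 days (265 − 29 = 236 remain).
March has 31 days (236 − 31 = 205 remain).
April has 30 days (205 − 30 = 175 remain).
May has 31 days (175 − 31 = 144 remain).
June has 30 days (144 − 30 = 114 remain).
July has 31 days (114 − 31 = 83 remain).
August has 31 days (83 − 31 = 52 remain).
September has 30 days (52 − 30 = 22 remain).
22 into October → October 22.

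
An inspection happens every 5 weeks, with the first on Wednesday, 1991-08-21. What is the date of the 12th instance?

The 12th occurrence is 11 intervals after the first: 11 × 35 = 385 days after 1991-08-21.
August has 31 days — 10 days to the end of August leaves 375.
September has 30 days (345 left).
October has 31 days (314 left).
November has 30 days (284 left).
December has 31 days (253 left).
January has 31 days (222 left).
February has 29 days (193 left).
March has 31 days (162 left).
April has 30 days (132 left).
May has 31 days (101 left).
June has 30 days (71 left).
July has 31 days (40 left).
August has 31 days (9 left).
9 days into September → 1992-09-09.

1992-09-09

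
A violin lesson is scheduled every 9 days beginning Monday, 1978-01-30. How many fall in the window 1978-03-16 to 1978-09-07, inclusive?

20

Occurrences land 9·i days after 1978-01-30 for i = 0, 1, 2, …
1978-03-16 is 45 days after the start; 45 ÷ 9 = 5 remainder 0. First occurrence in the window: #6 on 1978-03-16 (5×9 = 45 days in).
1978-09-07 is 220 days after the start; 220 ÷ 9 = 24 remainder 4. Last occurrence in the window: #25 on 1978-09-03.
Occurrences #6 through #25: 20 in total.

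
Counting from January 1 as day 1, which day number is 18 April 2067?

108

Days in months before April: 31 + 28 + 31 = 90.
Plus 18 days into April → day 108.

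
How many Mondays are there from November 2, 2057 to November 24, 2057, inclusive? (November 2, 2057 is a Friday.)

3

November 2, 2057 is a Friday; the first Monday on or after it is November 5, 2057 (3 days later).
From November 5, 2057 to November 24, 2057 is 24 − 5 = 19 days.
19 ÷ 7 = 2 full weeks with remainder 5, so 2 more Mondays after the first → 3.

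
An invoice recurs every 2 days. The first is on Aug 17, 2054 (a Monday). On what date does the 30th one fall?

The 30th occurrence is 29 intervals after the first: 29 × 2 = 58 days after Aug 17, 2054.
Aug has 31 days — 14 days to the end of Aug leaves 44.
Sep has 30 days (14 left).
14 days into Oct → Oct 14, 2054.

Oct 14, 2054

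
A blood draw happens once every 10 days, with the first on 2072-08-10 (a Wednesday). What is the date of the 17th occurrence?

The 17th occurrence is 16 intervals after the first: 16 × 10 = 160 days after 2072-08-10.
August has 31 days — 21 days to the end of August leaves 139.
September has 30 days (109 left).
October has 31 days (78 left).
November has 30 days (48 left).
December has 31 days (17 left).
17 days into January → 2073-01-17.

2073-01-17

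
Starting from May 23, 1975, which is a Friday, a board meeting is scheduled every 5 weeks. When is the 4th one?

The 4th occurrence is 3 intervals after the first: 3 × 35 = 105 days after May 23, 1975.
May has 31 days — 8 days to the end of May leaves 97.
Jun has 30 days (67 left).
Jul has 31 days (36 left).
Aug has 31 days (5 left).
5 days into Sep → Sep 5, 1975.

Sep 5, 1975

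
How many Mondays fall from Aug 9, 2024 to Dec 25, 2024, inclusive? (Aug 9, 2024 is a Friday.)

Aug 9, 2024 is a Friday; the first Monday on or after it is Aug 12, 2024 (3 days later).
From Aug 12, 2024 to Dec 25, 2024: 19 + 30 + 31 + 30 + 25 = 135 days (rest of Aug, Sep, Oct, Nov, Dec).
135 ÷ 7 = 19 full weeks with remainder 2, so 19 more Mondays after the first → 20.

20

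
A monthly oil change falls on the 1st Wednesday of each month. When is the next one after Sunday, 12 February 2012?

February 2012 starts on a Wednesday, so its 1st Wednesday is 1 February 2012.
That is not after 12 February 2012, so look at March 2012.
March 2012 starts on a Thursday, so its 1st Wednesday is 7 March 2012 (6 days in).

7 March 2012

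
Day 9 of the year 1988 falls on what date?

Jan 9, 1988

9 into Jan → Jan 9.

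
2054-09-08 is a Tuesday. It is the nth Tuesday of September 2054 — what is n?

2nd

Day 8 falls in week ⌈8/7⌉ of the month.
Days 1–7 hold the 1st Tuesday, 8–14 the 2nd, 15–21 the 3rd, 22–28 the 4th, 29–31 the 5th.
8 is in the range for the 2nd.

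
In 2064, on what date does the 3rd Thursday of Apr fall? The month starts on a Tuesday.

Apr 17, 2064

Apr 2064 begins on a Tuesday, so the first Thursday is Apr 3 (2 days later).
The 3rd Thursday is 2 weeks later: 3 + 14 = 17.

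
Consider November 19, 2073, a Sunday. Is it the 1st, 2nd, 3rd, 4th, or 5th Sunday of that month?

Day 19 falls in week ⌈19/7⌉ of the month.
Days 1–7 hold the 1st Sunday, 8–14 the 2nd, 15–21 the 3rd, 22–28 the 4th, 29–31 the 5th.
19 is in the range for the 3rd.

3rd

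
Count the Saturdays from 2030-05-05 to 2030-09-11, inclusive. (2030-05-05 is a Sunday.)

18

2030-05-05 is a Sunday; the first Saturday on or after it is 2030-05-11 (6 days later).
From 2030-05-11 to 2030-09-11: 20 + 30 + 31 + 31 + 11 = 123 days (rest of May, June, July, August, September).
123 ÷ 7 = 17 full weeks with remainder 4, so 17 more Saturdays after the first → 18.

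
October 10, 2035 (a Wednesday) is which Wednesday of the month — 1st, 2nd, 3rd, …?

Day 10 falls in week ⌈10/7⌉ of the month.
Days 1–7 hold the 1st Wednesday, 8–14 the 2nd, 15–21 the 3rd, 22–28 the 4th, 29–31 the 5th.
10 is in the range for the 2nd.

2nd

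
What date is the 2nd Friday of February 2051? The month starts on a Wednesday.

February 2051 begins on a Wednesday, so the first Friday is February 3 (2 days later).
The 2nd Friday is 1 weeks later: 3 + 7 = 10.

10 February 2051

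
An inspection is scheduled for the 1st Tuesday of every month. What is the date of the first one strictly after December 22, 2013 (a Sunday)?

January 7, 2014

December 2013 starts on a Sunday, so its 1st Tuesday is December 3, 2013 (2 days in).
That is not after December 22, 2013, so look at January 2014.
January 2014 starts on a Wednesday, so its 1st Tuesday is January 7, 2014 (6 days in).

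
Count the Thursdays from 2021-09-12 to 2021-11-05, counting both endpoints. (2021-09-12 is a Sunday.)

8

2021-09-12 is a Sunday; the first Thursday on or after it is 2021-09-16 (4 days later).
From 2021-09-16 to 2021-11-05: 14 + 31 + 5 = 50 days (rest of September, October, November).
50 ÷ 7 = 7 full weeks with remainder 1, so 7 more Thursdays after the first → 8.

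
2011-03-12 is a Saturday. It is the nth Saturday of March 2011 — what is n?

2nd

Day 12 falls in week ⌈12/7⌉ of the month.
Days 1–7 hold the 1st Saturday, 8–14 the 2nd, 15–21 the 3rd, 22–28 the 4th, 29–31 the 5th.
12 is in the range for the 2nd.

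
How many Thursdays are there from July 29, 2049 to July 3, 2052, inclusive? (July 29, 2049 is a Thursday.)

153

July 29, 2049 is a Thursday; the first Thursday on or after it is July 29, 2049.
From July 29, 2049 to July 3, 2052: 155 + 365 + 365 + 185 = 1070 days (rest of 2049, 2050, 2051, to July 3, 2052 in 2052).
1070 ÷ 7 = 152 full weeks with remainder 6, so 152 more Thursdays after the first → 153.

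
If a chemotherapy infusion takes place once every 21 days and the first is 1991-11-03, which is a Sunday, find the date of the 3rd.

The 3rd occurrence is 2 intervals after the first: 2 × 21 = 42 days after 1991-11-03.
November has 30 days — 27 days to the end of November leaves 15.
15 days into December → 1991-12-15.

1991-12-15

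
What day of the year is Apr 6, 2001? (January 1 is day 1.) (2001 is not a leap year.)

Days in months before Apr: 31 + 28 + 31 = 90.
Plus 6 days into Apr → day 96.

96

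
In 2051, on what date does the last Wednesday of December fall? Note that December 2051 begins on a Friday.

2051-12-27

December 2051 begins on a Friday, so the first Wednesday is December 6 (5 days later).
December 2051 has 31 days. Adding weeks: 6, 13, 20, 27 — the last one ≤ 31 is the 27th.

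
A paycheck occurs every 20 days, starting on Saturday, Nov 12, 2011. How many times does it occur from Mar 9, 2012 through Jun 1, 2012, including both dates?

Occurrences land 20·i days after Nov 12, 2011 for i = 0, 1, 2, …
Mar 9, 2012 is 118 days after the start; 118 ÷ 20 = 5 remainder 18; since the remainder is 18, round up to i = 6. First occurrence in the window: #7 on Mar 11, 2012 (6×20 = 120 days in).
Jun 1, 2012 is 202 days after the start; 202 ÷ 20 = 10 remainder 2. Last occurrence in the window: #11 on May 30, 2012.
Occurrences #7 through #11: 5 in total.

5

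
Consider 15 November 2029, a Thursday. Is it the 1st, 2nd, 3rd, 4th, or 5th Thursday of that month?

3rd

Day 15 falls in week ⌈15/7⌉ of the month.
Days 1–7 hold the 1st Thursday, 8–14 the 2nd, 15–21 the 3rd, 22–28 the 4th, 29–31 the 5th.
15 is in the range for the 3rd.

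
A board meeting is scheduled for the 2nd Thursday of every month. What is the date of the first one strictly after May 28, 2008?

June 12, 2008

May 2008 starts on a Thursday; its first Thursday is the 1st, so the 2nd Thursday is the 8th — May 8, 2008.
That is not after May 28, 2008, so look at June 2008.
June 2008 starts on a Sunday; its first Thursday is the 5th, so the 2nd Thursday is the 12th — June 12, 2008.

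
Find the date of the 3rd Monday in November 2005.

November 2005 begins on a Tuesday, so the first Monday is November 7 (6 days later).
The 3rd Monday is 2 weeks later: 7 + 14 = 21.

2005-11-21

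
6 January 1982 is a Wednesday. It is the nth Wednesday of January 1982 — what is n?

Day 6 falls in week ⌈6/7⌉ of the month.
Days 1–7 hold the 1st Wednesday, 8–14 the 2nd, 15–21 the 3rd, 22–28 the 4th, 29–31 the 5th.
6 is in the range for the 1st.

1st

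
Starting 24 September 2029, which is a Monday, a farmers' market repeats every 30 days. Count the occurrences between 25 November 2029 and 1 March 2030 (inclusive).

3

Occurrences land 30·i days after 24 September 2029 for i = 0, 1, 2, …
25 November 2029 is 62 days after the start; 62 ÷ 30 = 2 remainder 2; since the remainder is 2, round up to i = 3. First occurrence in the window: #4 on 23 December 2029 (3×30 = 90 days in).
1 March 2030 is 158 days after the start; 158 ÷ 30 = 5 remainder 8. Last occurrence in the window: #6 on 21 February 2030.
Occurrences #4 through #6: 3 in total.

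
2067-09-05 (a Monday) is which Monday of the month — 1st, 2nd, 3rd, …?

Day 5 falls in week ⌈5/7⌉ of the month.
Days 1–7 hold the 1st Monday, 8–14 the 2nd, 15–21 the 3rd, 22–28 the 4th, 29–31 the 5th.
5 is in the range for the 1st.

1st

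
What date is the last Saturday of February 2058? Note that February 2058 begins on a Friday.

February 2058 begins on a Friday, so the first Saturday is February 2 (1 day later).
February 2058 has 28 days. Adding weeks: 2, 9, 16, 23 — the last one ≤ 28 is the 23rd.

2058-02-23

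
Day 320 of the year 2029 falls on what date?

January has 31 days (320 − 31 = 289 remain).
February has 28 days (289 − 28 = 261 remain).
March has 31 days (261 − 31 = 230 remain).
April has 30 days (230 − 30 = 200 remain).
May has 31 days (200 − 31 = 169 remain).
June has 30 days (169 − 30 = 139 remain).
July has 31 days (139 − 31 = 108 remain).
August has 31 days (108 − 31 = 77 remain).
September has 30 days (77 − 30 = 47 remain).
October has 31 days (47 − 31 = 16 remain).
16 into November → November 16.

2029-11-16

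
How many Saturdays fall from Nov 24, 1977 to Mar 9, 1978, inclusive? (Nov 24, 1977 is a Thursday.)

15

Nov 24, 1977 is a Thursday; the first Saturday on or after it is Nov 26, 1977 (2 days later).
From Nov 26, 1977 to Mar 9, 1978: 4 + 31 + 31 + 28 + 9 = 103 days (rest of Nov, Dec, Jan, Feb, Mar).
103 ÷ 7 = 14 full weeks with remainder 5, so 14 more Saturdays after the first → 15.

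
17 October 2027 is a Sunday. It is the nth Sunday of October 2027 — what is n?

3rd

Day 17 falls in week ⌈17/7⌉ of the month.
Days 1–7 hold the 1st Sunday, 8–14 the 2nd, 15–21 the 3rd, 22–28 the 4th, 29–31 the 5th.
17 is in the range for the 3rd.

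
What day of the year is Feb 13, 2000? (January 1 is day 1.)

Days in months before Feb: 31 = 31.
Plus 13 days into Feb → day 44.

44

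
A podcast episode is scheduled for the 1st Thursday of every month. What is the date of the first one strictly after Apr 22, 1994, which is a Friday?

May 5, 1994

Apr 1994 starts on a Friday, so its 1st Thursday is Apr 7, 1994 (6 days in).
That is not after Apr 22, 1994, so look at May 1994.
May 1994 starts on a Sunday, so its 1st Thursday is May 5, 1994 (4 days in).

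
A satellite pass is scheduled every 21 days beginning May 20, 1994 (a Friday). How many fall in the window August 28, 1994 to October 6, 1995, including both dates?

20

Occurrences land 21·i days after May 20, 1994 for i = 0, 1, 2, …
August 28, 1994 is 100 days after the start; 100 ÷ 21 = 4 remainder 16; since the remainder is 16, round up to i = 5. First occurrence in the window: #6 on September 2, 1994 (5×21 = 105 days in).
October 6, 1995 is 504 days after the start; 504 ÷ 21 = 24 remainder 0. Last occurrence in the window: #25 on October 6, 1995.
Occurrences #6 through #25: 20 in total.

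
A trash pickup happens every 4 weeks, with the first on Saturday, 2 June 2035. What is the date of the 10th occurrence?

9 February 2036

The 10th occurrence is 9 intervals after the first: 9 × 28 = 252 days after 2 June 2035.
June has 30 days — 28 days to the end of June leaves 224.
July has 31 days (193 left).
August has 31 days (162 left).
September has 30 days (132 left).
October has 31 days (101 left).
November has 30 days (71 left).
December has 31 days (40 left).
January has 31 days (9 left).
9 days into February → 9 February 2036.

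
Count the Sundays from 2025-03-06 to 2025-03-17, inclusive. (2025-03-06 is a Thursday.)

2

2025-03-06 is a Thursday; the first Sunday on or after it is 2025-03-09 (3 days later).
From 2025-03-09 to 2025-03-17 is 17 − 9 = 8 days.
8 ÷ 7 = 1 full weeks with remainder 1, so 1 more Sundays after the first → 2.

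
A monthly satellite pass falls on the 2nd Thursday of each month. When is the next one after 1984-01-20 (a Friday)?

January 1984 starts on a Sunday; its first Thursday is the 5th, so the 2nd Thursday is the 12th — 1984-01-12.
That is not after 1984-01-20, so look at February 1984.
February 1984 starts on a Wednesday; its first Thursday is the 2nd, so the 2nd Thursday is the 9th — 1984-02-09.

1984-02-09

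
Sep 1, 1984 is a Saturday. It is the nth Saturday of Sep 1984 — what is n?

1st

Day 1 falls in week ⌈1/7⌉ of the month.
Days 1–7 hold the 1st Saturday, 8–14 the 2nd, 15–21 the 3rd, 22–28 the 4th, 29–31 the 5th.
1 is in the range for the 1st.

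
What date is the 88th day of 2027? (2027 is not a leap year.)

January has 31 days (88 − 31 = 57 remain).
February has 28 days (57 − 28 = 29 remain).
29 into March → March 29.

29 March 2027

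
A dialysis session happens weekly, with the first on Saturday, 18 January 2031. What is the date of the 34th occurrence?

6 September 2031

The 34th occurrence is 33 intervals after the first: 33 × 7 = 231 days after 18 January 2031.
January has 31 days — 13 days to the end of January leaves 218.
February has 28 days (190 left).
March has 31 days (159 left).
April has 30 days (129 left).
May has 31 days (98 left).
June has 30 days (68 left).
July has 31 days (37 left).
August has 31 days (6 left).
6 days into September → 6 September 2031.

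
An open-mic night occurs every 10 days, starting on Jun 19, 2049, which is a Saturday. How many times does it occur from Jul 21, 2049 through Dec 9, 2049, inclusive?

14

Occurrences land 10·i days after Jun 19, 2049 for i = 0, 1, 2, …
Jul 21, 2049 is 32 days after the start; 32 ÷ 10 = 3 remainder 2; since the remainder is 2, round up to i = 4. First occurrence in the window: #5 on Jul 29, 2049 (4×10 = 40 days in).
Dec 9, 2049 is 173 days after the start; 173 ÷ 10 = 17 remainder 3. Last occurrence in the window: #18 on Dec 6, 2049.
Occurrences #5 through #18: 14 in total.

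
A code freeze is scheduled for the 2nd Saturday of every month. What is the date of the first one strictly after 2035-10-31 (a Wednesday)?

2035-11-10

October 2035 starts on a Monday; its first Saturday is the 6th, so the 2nd Saturday is the 13th — 2035-10-13.
That is not after 2035-10-31, so look at November 2035.
November 2035 starts on a Thursday; its first Saturday is the 3rd, so the 2nd Saturday is the 10th — 2035-11-10.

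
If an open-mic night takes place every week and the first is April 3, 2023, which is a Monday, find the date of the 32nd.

The 32nd occurrence is 31 intervals after the first: 31 × 7 = 217 days after April 3, 2023.
April has 30 days — 27 days to the end of April leaves 190.
May has 31 days (159 left).
June has 30 days (129 left).
July has 31 days (98 left).
August has 31 days (67 left).
September has 30 days (37 left).
October has 31 days (6 left).
6 days into November → November 6, 2023.

November 6, 2023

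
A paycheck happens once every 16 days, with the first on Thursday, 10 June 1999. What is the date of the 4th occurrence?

28 July 1999

The 4th occurrence is 3 intervals after the first: 3 × 16 = 48 days after 10 June 1999.
June has 30 days — 20 days to the end of June leaves 28.
28 days into July → 28 July 1999.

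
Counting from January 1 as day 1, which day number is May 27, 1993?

147

Days in months before May: 31 + 28 + 31 + 30 = 120.
Plus 27 days into May → day 147.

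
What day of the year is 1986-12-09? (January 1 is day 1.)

Days in months before December: 31 + 28 + 31 + 30 + 31 + 30 + 31 + 31 + 30 + 31 + 30 = 334.
Plus 9 days into December → day 343.

343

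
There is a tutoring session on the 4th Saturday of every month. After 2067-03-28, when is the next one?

March 2067 starts on a Tuesday; its first Saturday is the 5th, so the 4th Saturday is the 26th — 2067-03-26.
That is not after 2067-03-28, so look at April 2067.
April 2067 starts on a Friday; its first Saturday is the 2nd, so the 4th Saturday is the 23rd — 2067-04-23.

2067-04-23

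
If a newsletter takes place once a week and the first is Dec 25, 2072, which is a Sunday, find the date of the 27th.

Jun 25, 2073

The 27th occurrence is 26 intervals after the first: 26 × 7 = 182 days after Dec 25, 2072.
Dec has 31 days — 6 days to the end of Dec leaves 176.
Jan has 31 days (145 left).
Feb has 28 days (117 left).
Mar has 31 days (86 left).
Apr has 30 days (56 left).
May has 31 days (25 left).
25 days into Jun → Jun 25, 2073.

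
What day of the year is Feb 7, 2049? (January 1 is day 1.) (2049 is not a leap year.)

Days in months before Feb: 31 = 31.
Plus 7 days into Feb → day 38.

38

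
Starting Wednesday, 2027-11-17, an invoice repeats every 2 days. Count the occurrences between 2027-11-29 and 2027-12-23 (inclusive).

13

Occurrences land 2·i days after 2027-11-17 for i = 0, 1, 2, …
2027-11-29 is 12 days after the start; 12 ÷ 2 = 6 remainder 0. First occurrence in the window: #7 on 2027-11-29 (6×2 = 12 days in).
2027-12-23 is 36 days after the start; 36 ÷ 2 = 18 remainder 0. Last occurrence in the window: #19 on 2027-12-23.
Occurrences #7 through #19: 13 in total.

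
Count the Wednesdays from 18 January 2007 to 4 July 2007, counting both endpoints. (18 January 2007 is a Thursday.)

18 January 2007 is a Thursday; the first Wednesday on or after it is 24 January 2007 (6 days later).
From 24 January 2007 to 4 July 2007: 7 + 28 + 31 + 30 + 31 + 30 + 4 = 161 days (rest of January, February, March, April, May, June, July).
161 ÷ 7 = 23 full weeks with remainder 0, so 23 more Wednesdays after the first → 24.

24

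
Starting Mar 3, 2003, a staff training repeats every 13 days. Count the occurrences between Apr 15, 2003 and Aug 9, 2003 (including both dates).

9

Occurrences land 13·i days after Mar 3, 2003 for i = 0, 1, 2, …
Apr 15, 2003 is 43 days after the start; 43 ÷ 13 = 3 remainder 4; since the remainder is 4, round up to i = 4. First occurrence in the window: #5 on Apr 24, 2003 (4×13 = 52 days in).
Aug 9, 2003 is 159 days after the start; 159 ÷ 13 = 12 remainder 3. Last occurrence in the window: #13 on Aug 6, 2003.
Occurrences #5 through #13: 9 in total.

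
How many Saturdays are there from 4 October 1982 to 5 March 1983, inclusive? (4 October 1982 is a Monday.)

22

4 October 1982 is a Monday; the first Saturday on or after it is 9 October 1982 (5 days later).
From 9 October 1982 to 5 March 1983: 22 + 30 + 31 + 31 + 28 + 5 = 147 days (rest of October, November, December, January, February, March).
147 ÷ 7 = 21 full weeks with remainder 0, so 21 more Saturdays after the first → 22.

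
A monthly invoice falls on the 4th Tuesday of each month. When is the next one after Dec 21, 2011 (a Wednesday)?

Dec 27, 2011

Dec 2011 starts on a Thursday; its first Tuesday is the 6th, so the 4th Tuesday is the 27th — Dec 27, 2011.
Dec 27, 2011 is after Dec 21, 2011, so that is the next one.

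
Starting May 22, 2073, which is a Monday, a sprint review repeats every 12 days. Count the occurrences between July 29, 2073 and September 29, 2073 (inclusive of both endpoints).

5

Occurrences land 12·i days after May 22, 2073 for i = 0, 1, 2, …
July 29, 2073 is 68 days after the start; 68 ÷ 12 = 5 remainder 8; since the remainder is 8, round up to i = 6. First occurrence in the window: #7 on August 2, 2073 (6×12 = 72 days in).
September 29, 2073 is 130 days after the start; 130 ÷ 12 = 10 remainder 10. Last occurrence in the window: #11 on September 19, 2073.
Occurrences #7 through #11: 5 in total.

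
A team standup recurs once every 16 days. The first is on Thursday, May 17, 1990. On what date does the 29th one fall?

The 29th occurrence is 28 intervals after the first: 28 × 16 = 448 days after May 17, 1990.
May has 31 days — 14 days to the end of May leaves 434.
From end of May to end of 1990 is 214 days (220 left).
January has 31 days (189 left).
February has 28 days (161 left).
March has 31 days (130 left).
April has 30 days (100 left).
May has 31 days (69 left).
June has 30 days (39 left).
July has 31 days (8 left).
8 days into August → August 8, 1991.

August 8, 1991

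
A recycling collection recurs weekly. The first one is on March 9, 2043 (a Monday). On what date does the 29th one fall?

The 29th occurrence is 28 intervals after the first: 28 × 7 = 196 days after March 9, 2043.
March has 31 days — 22 days to the end of March leaves 174.
April has 30 days (144 left).
May has 31 days (113 left).
June has 30 days (83 left).
July has 31 days (52 left).
August has 31 days (21 left).
21 days into September → September 21, 2043.

September 21, 2043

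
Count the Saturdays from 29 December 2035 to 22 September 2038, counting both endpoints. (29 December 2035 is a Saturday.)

29 December 2035 is a Saturday; the first Saturday on or after it is 29 December 2035.
From 29 December 2035 to 22 September 2038: 2 + 366 + 365 + 265 = 998 days (rest of 2035, 2036, 2037, to 22 September 2038 in 2038).
998 ÷ 7 = 142 full weeks with remainder 4, so 142 more Saturdays after the first → 143.

143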